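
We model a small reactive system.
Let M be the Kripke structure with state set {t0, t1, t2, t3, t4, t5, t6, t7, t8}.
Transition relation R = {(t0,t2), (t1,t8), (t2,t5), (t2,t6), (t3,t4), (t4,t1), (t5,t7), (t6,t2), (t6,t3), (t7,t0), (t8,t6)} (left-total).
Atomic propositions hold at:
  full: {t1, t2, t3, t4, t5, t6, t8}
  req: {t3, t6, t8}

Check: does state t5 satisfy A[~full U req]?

No

Sat(~full) = {t0, t7}
A[~full U req]: least fixpoint, start Z0 = Sat(req) = {t3, t6, t8}, add states in Sat(~full) with every successor in Z. Already a fixed point.
Sat(A[~full U req]) = {t3, t6, t8}
t5 ∉ Sat(A[~full U req]) = {t3, t6, t8}, so the formula does not hold at t5.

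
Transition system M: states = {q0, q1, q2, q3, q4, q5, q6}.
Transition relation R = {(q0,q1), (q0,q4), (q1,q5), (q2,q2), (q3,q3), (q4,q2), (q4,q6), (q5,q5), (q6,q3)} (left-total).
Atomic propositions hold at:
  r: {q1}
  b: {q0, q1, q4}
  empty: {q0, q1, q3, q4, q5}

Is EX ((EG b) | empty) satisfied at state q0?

EG b: greatest fixpoint, start Z0 = {q0, q1, q4}, keep only states in Sat with some successor in Z. Z1 = {q0}; Z2 = ∅; fixed.
Sat(EG b) = ∅
Sat((EG b) | empty) = {q0, q1, q3, q4, q5}
Sat(EX ((EG b) | empty)) = {s : some successor in {q0, q1, q3, q4, q5}} = {q0, q1, q3, q5, q6}
q0 ∈ Sat(EX ((EG b) | empty)) = {q0, q1, q3, q5, q6}, so the formula holds at q0.

Yes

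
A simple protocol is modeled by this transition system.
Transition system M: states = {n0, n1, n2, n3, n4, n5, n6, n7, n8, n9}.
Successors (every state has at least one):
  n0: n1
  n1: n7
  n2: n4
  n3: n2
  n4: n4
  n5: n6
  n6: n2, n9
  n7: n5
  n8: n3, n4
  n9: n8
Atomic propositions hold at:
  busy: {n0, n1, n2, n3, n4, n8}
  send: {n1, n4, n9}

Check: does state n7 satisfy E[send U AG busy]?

No

AG busy: greatest fixpoint, start Z0 = {n0, n1, n2, n3, n4, n8}, keep only states in Sat with every successor in Z. Z1 = {n0, n2, n3, n4, n8}; Z2 = {n2, n3, n4, n8}; fixed.
Sat(AG busy) = {n2, n3, n4, n8}
E[send U AG busy]: least fixpoint, start Z0 = Sat(AG busy) = {n2, n3, n4, n8}, add states in Sat(send) with some successor in Z. Z1 = {n2, n3, n4, n8, n9}; fixed.
Sat(E[send U AG busy]) = {n2, n3, n4, n8, n9}
n7 ∉ Sat(E[send U AG busy]) = {n2, n3, n4, n8, n9}, so the formula does not hold at n7.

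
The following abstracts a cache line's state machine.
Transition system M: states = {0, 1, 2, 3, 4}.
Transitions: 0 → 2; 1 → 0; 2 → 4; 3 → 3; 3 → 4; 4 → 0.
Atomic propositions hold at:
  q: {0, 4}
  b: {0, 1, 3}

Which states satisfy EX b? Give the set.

Sat(EX b) = {s : some successor in {0, 1, 3}} = {1, 3, 4}

{1, 3, 4}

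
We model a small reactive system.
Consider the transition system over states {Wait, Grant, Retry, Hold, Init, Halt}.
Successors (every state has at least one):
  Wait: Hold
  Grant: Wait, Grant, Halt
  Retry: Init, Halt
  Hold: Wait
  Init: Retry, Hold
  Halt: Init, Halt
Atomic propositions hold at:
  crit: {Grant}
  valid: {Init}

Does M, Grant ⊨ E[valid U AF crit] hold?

AF crit: least fixpoint, start Z0 = {Grant}, add states with every successor in Z. Already a fixed point.
Sat(AF crit) = {Grant}
E[valid U AF crit]: least fixpoint, start Z0 = Sat(AF crit) = {Grant}, add states in Sat(valid) with some successor in Z. Already a fixed point.
Sat(E[valid U AF crit]) = {Grant}
Grant ∈ Sat(E[valid U AF crit]) = {Grant}, so the formula holds at Grant.

Yes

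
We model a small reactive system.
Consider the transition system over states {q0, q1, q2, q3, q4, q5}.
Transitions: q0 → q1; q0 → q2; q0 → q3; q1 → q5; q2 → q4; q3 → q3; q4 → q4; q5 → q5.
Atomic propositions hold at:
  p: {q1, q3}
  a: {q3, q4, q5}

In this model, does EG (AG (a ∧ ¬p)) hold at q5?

Yes

Sat(¬p) = {q0, q2, q4, q5}
Sat(a ∧ ¬p) = {q4, q5}
AG (a ∧ ¬p): greatest fixpoint, start Z0 = {q4, q5}, keep only states in Sat with every successor in Z. Already a fixed point.
Sat(AG (a ∧ ¬p)) = {q4, q5}
EG (AG (a ∧ ¬p)): greatest fixpoint, start Z0 = {q4, q5}, keep only states in Sat with some successor in Z. Already a fixed point.
Sat(EG (AG (a ∧ ¬p))) = {q4, q5}
q5 ∈ Sat(EG (AG (a ∧ ¬p))) = {q4, q5}, so the formula holds at q5.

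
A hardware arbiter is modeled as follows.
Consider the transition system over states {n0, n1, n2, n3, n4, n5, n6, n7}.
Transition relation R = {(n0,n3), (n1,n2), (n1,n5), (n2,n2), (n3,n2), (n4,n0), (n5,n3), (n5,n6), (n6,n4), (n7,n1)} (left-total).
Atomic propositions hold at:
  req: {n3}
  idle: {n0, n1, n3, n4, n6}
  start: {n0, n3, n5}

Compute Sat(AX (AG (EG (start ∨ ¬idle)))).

{n0, n2, n3, n4}

Sat(¬idle) = {n2, n5, n7}
Sat(start ∨ ¬idle) = {n0, n2, n3, n5, n7}
EG (start ∨ ¬idle): greatest fixpoint, start Z0 = {n0, n2, n3, n5, n7}, keep only states in Sat with some successor in Z. Z1 = {n0, n2, n3, n5}; fixed.
Sat(EG (start ∨ ¬idle)) = {n0, n2, n3, n5}
AG (EG (start ∨ ¬idle)): greatest fixpoint, start Z0 = {n0, n2, n3, n5}, keep only states in Sat with every successor in Z. Z1 = {n0, n2, n3}; fixed.
Sat(AG (EG (start ∨ ¬idle))) = {n0, n2, n3}
Sat(AX (AG (EG (start ∨ ¬idle)))) = {s : every successor in {n0, n2, n3}} = {n0, n2, n3, n4}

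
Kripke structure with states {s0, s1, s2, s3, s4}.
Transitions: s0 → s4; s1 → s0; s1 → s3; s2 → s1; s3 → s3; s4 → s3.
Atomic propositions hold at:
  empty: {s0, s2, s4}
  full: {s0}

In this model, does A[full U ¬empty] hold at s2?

No

Sat(¬empty) = {s1, s3}
A[full U ¬empty]: least fixpoint, start Z0 = Sat(¬empty) = {s1, s3}, add states in Sat(full) with every successor in Z. Already a fixed point.
Sat(A[full U ¬empty]) = {s1, s3}
s2 ∉ Sat(A[full U ¬empty]) = {s1, s3}, so the formula does not hold at s2.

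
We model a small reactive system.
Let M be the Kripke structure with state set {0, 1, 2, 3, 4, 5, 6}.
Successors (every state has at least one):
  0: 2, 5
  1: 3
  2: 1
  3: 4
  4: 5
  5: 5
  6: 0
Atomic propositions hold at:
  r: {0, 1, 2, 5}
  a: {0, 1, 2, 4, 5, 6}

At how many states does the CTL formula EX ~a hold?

Sat(~a) = {3}
Sat(EX ~a) = {s : some successor in {3}} = {1}
|Sat(EX ~a)| = |{1}| = 1.

1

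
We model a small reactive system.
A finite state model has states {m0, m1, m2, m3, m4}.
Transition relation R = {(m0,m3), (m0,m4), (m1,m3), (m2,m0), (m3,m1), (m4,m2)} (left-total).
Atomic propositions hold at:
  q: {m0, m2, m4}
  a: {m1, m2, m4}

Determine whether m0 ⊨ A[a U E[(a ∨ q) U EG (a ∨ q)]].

Sat(a ∨ q) = {m0, m1, m2, m4}
EG (a ∨ q): greatest fixpoint, start Z0 = {m0, m1, m2, m4}, keep only states in Sat with some successor in Z. Z1 = {m0, m2, m4}; fixed.
Sat(EG (a ∨ q)) = {m0, m2, m4}
E[(a ∨ q) U EG (a ∨ q)]: least fixpoint, start Z0 = Sat(EG (a ∨ q)) = {m0, m2, m4}, add states in Sat(a ∨ q) with some successor in Z. Already a fixed point.
Sat(E[(a ∨ q) U EG (a ∨ q)]) = {m0, m2, m4}
A[a U E[(a ∨ q) U EG (a ∨ q)]]: least fixpoint, start Z0 = Sat(E[(a ∨ q) U EG (a ∨ q)]) = {m0, m2, m4}, add states in Sat(a) with every successor in Z. Already a fixed point.
Sat(A[a U E[(a ∨ q) U EG (a ∨ q)]]) = {m0, m2, m4}
m0 ∈ Sat(A[a U E[(a ∨ q) U EG (a ∨ q)]]) = {m0, m2, m4}, so the formula holds at m0.

Yes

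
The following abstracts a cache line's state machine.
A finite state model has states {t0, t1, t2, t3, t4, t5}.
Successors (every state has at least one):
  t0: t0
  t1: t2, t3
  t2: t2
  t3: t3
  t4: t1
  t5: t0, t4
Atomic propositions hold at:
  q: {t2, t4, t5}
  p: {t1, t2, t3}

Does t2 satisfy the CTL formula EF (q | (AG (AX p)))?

Yes

Sat(AX p) = {s : every successor in {t1, t2, t3}} = {t1, t2, t3, t4}
AG (AX p): greatest fixpoint, start Z0 = {t1, t2, t3, t4}, keep only states in Sat with every successor in Z. Already a fixed point.
Sat(AG (AX p)) = {t1, t2, t3, t4}
Sat(q | (AG (AX p))) = {t1, t2, t3, t4, t5}
EF (q | (AG (AX p))): least fixpoint, start Z0 = {t1, t2, t3, t4, t5}, add states with some successor in Z. Already a fixed point.
Sat(EF (q | (AG (AX p)))) = {t1, t2, t3, t4, t5}
t2 ∈ Sat(EF (q | (AG (AX p)))) = {t1, t2, t3, t4, t5}, so the formula holds at t2.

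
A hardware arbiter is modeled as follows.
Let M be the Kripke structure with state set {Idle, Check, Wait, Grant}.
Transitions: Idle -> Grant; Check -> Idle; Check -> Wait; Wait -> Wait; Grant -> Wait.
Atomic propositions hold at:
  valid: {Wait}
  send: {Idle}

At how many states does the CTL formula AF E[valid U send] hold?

1

E[valid U send]: least fixpoint, start Z0 = Sat(send) = {Idle}, add states in Sat(valid) with some successor in Z. Already a fixed point.
Sat(E[valid U send]) = {Idle}
AF E[valid U send]: least fixpoint, start Z0 = {Idle}, add states with every successor in Z. Already a fixed point.
Sat(AF E[valid U send]) = {Idle}
|Sat(AF E[valid U send])| = |{Idle}| = 1.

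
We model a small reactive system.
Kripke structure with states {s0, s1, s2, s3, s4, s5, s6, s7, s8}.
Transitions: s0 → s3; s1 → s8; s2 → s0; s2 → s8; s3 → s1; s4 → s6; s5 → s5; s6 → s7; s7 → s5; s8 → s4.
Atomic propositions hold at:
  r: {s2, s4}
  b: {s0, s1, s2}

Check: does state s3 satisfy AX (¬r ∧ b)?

Sat(¬r) = {s0, s1, s3, s5, s6, s7, s8}
Sat(¬r ∧ b) = {s0, s1}
Sat(AX (¬r ∧ b)) = {s : every successor in {s0, s1}} = {s3}
s3 ∈ Sat(AX (¬r ∧ b)) = {s3}, so the formula holds at s3.

Yes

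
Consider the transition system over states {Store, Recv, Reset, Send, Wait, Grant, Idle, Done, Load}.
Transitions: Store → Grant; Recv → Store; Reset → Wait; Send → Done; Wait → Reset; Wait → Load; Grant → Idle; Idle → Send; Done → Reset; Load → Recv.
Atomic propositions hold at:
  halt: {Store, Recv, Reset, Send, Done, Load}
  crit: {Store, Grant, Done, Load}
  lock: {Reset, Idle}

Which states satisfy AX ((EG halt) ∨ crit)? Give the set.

{Store, Recv, Send}

EG halt: greatest fixpoint, start Z0 = {Store, Recv, Reset, Send, Done, Load}, keep only states in Sat with some successor in Z. Z1 = {Recv, Send, Done, Load}; Z2 = {Send, Load}; Z3 = ∅; fixed.
Sat(EG halt) = ∅
Sat((EG halt) ∨ crit) = {Store, Grant, Done, Load}
Sat(AX ((EG halt) ∨ crit)) = {s : every successor in {Store, Grant, Done, Load}} = {Store, Recv, Send}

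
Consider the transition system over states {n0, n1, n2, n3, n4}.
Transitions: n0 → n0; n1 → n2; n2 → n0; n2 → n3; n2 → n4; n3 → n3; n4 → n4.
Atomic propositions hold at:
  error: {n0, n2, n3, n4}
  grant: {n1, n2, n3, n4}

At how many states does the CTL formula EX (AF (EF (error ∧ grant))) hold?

4

Sat(error ∧ grant) = {n2, n3, n4}
EF (error ∧ grant): least fixpoint, start Z0 = {n2, n3, n4}, add states with some successor in Z. Z1 = {n1, n2, n3, n4}; fixed.
Sat(EF (error ∧ grant)) = {n1, n2, n3, n4}
AF (EF (error ∧ grant)): least fixpoint, start Z0 = {n1, n2, n3, n4}, add states with every successor in Z. Already a fixed point.
Sat(AF (EF (error ∧ grant))) = {n1, n2, n3, n4}
Sat(EX (AF (EF (error ∧ grant)))) = {s : some successor in {n1, n2, n3, n4}} = {n1, n2, n3, n4}
|Sat(EX (AF (EF (error ∧ grant))))| = |{n1, n2, n3, n4}| = 4.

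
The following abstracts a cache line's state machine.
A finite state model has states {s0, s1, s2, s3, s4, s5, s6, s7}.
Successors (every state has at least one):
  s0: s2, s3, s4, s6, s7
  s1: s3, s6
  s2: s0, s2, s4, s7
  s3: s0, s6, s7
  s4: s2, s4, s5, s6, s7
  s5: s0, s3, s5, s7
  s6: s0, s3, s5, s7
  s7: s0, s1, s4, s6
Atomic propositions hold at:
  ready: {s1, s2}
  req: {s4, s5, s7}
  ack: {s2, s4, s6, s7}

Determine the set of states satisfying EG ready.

{s2}

EG ready: greatest fixpoint, start Z0 = {s1, s2}, keep only states in Sat with some successor in Z. Z1 = {s2}; fixed.
Sat(EG ready) = {s2}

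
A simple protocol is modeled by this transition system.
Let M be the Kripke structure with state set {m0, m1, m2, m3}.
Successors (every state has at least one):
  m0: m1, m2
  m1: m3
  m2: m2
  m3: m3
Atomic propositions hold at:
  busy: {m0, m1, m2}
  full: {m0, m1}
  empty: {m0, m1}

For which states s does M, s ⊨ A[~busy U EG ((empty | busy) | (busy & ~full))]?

{m0, m2}

Sat(~busy) = {m3}
Sat(empty | busy) = {m0, m1, m2}
Sat(~full) = {m2, m3}
Sat(busy & ~full) = {m2}
Sat((empty | busy) | (busy & ~full)) = {m0, m1, m2}
EG ((empty | busy) | (busy & ~full)): greatest fixpoint, start Z0 = {m0, m1, m2}, keep only states in Sat with some successor in Z. Z1 = {m0, m2}; fixed.
Sat(EG ((empty | busy) | (busy & ~full))) = {m0, m2}
A[~busy U EG ((empty | busy) | (busy & ~full))]: least fixpoint, start Z0 = Sat(EG ((empty | busy) | (busy & ~full))) = {m0, m2}, add states in Sat(~busy) with every successor in Z. Already a fixed point.
Sat(A[~busy U EG ((empty | busy) | (busy & ~full))]) = {m0, m2}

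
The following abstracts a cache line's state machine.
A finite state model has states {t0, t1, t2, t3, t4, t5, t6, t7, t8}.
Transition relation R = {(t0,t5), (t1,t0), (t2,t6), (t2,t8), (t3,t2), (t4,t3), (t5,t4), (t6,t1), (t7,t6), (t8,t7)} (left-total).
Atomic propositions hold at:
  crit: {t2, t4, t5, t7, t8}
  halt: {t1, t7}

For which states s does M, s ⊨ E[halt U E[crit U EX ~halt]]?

{t0, t1, t2, t3, t4, t5, t7, t8}

Sat(~halt) = {t0, t2, t3, t4, t5, t6, t8}
Sat(EX ~halt) = {s : some successor in {t0, t2, t3, t4, t5, t6, t8}} = {t0, t1, t2, t3, t4, t5, t7}
E[crit U EX ~halt]: least fixpoint, start Z0 = Sat(EX ~halt) = {t0, t1, t2, t3, t4, t5, t7}, add states in Sat(crit) with some successor in Z. Z1 = {t0, t1, t2, t3, t4, t5, t7, t8}; fixed.
Sat(E[crit U EX ~halt]) = {t0, t1, t2, t3, t4, t5, t7, t8}
E[halt U E[crit U EX ~halt]]: least fixpoint, start Z0 = Sat(E[crit U EX ~halt]) = {t0, t1, t2, t3, t4, t5, t7, t8}, add states in Sat(halt) with some successor in Z. Already a fixed point.
Sat(E[halt U E[crit U EX ~halt]]) = {t0, t1, t2, t3, t4, t5, t7, t8}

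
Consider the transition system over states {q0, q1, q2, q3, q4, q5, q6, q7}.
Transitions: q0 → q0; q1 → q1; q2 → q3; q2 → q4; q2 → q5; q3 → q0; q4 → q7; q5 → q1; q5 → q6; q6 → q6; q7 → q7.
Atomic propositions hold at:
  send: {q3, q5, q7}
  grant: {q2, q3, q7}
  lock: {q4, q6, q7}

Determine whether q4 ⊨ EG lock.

EG lock: greatest fixpoint, start Z0 = {q4, q6, q7}, keep only states in Sat with some successor in Z. Already a fixed point.
Sat(EG lock) = {q4, q6, q7}
q4 ∈ Sat(EG lock) = {q4, q6, q7}, so the formula holds at q4.

Yes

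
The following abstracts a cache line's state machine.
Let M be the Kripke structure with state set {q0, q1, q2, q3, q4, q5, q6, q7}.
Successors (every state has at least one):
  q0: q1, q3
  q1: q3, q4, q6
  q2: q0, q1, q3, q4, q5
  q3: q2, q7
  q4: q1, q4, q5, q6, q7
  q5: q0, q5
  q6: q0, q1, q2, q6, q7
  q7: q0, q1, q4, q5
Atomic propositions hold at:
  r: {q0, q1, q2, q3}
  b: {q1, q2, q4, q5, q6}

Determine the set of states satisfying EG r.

{q0, q1, q2, q3}

EG r: greatest fixpoint, start Z0 = {q0, q1, q2, q3}, keep only states in Sat with some successor in Z. Already a fixed point.
Sat(EG r) = {q0, q1, q2, q3}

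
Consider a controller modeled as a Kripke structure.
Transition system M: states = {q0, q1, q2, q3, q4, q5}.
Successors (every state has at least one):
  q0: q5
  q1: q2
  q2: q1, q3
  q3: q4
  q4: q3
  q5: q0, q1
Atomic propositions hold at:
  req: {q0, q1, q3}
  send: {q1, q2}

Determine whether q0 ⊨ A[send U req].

Yes

A[send U req]: least fixpoint, start Z0 = Sat(req) = {q0, q1, q3}, add states in Sat(send) with every successor in Z. Z1 = {q0, q1, q2, q3}; fixed.
Sat(A[send U req]) = {q0, q1, q2, q3}
q0 ∈ Sat(A[send U req]) = {q0, q1, q2, q3}, so the formula holds at q0.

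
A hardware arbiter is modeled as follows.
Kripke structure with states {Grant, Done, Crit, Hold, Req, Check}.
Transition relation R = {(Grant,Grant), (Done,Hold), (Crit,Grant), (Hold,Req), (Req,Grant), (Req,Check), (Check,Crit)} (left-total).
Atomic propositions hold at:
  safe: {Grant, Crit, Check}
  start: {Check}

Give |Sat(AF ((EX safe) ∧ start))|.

1

Sat(EX safe) = {s : some successor in {Grant, Crit, Check}} = {Grant, Crit, Req, Check}
Sat((EX safe) ∧ start) = {Check}
AF ((EX safe) ∧ start): least fixpoint, start Z0 = {Check}, add states with every successor in Z. Already a fixed point.
Sat(AF ((EX safe) ∧ start)) = {Check}
|Sat(AF ((EX safe) ∧ start))| = |{Check}| = 1.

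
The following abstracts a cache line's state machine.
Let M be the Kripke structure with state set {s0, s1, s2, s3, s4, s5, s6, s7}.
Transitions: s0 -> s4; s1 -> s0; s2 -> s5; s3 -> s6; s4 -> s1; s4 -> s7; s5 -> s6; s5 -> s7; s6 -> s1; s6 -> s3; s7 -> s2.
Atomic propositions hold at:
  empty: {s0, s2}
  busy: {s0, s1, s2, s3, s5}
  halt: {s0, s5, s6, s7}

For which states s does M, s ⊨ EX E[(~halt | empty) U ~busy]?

Sat(~halt) = {s1, s2, s3, s4}
Sat(~halt | empty) = {s0, s1, s2, s3, s4}
Sat(~busy) = {s4, s6, s7}
E[(~halt | empty) U ~busy]: least fixpoint, start Z0 = Sat(~busy) = {s4, s6, s7}, add states in Sat(~halt | empty) with some successor in Z. Z1 = {s0, s3, s4, s6, s7}; Z2 = {s0, s1, s3, s4, s6, s7}; fixed.
Sat(E[(~halt | empty) U ~busy]) = {s0, s1, s3, s4, s6, s7}
Sat(EX E[(~halt | empty) U ~busy]) = {s : some successor in {s0, s1, s3, s4, s6, s7}} = {s0, s1, s3, s4, s5, s6}

{s0, s1, s3, s4, s5, s6}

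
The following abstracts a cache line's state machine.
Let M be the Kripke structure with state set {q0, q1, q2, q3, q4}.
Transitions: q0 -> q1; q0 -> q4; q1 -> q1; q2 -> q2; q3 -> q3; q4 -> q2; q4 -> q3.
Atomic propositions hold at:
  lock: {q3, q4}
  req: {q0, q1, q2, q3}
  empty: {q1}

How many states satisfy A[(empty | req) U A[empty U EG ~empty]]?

Sat(empty | req) = {q0, q1, q2, q3}
Sat(~empty) = {q0, q2, q3, q4}
EG ~empty: greatest fixpoint, start Z0 = {q0, q2, q3, q4}, keep only states in Sat with some successor in Z. Already a fixed point.
Sat(EG ~empty) = {q0, q2, q3, q4}
A[empty U EG ~empty]: least fixpoint, start Z0 = Sat(EG ~empty) = {q0, q2, q3, q4}, add states in Sat(empty) with every successor in Z. Already a fixed point.
Sat(A[empty U EG ~empty]) = {q0, q2, q3, q4}
A[(empty | req) U A[empty U EG ~empty]]: least fixpoint, start Z0 = Sat(A[empty U EG ~empty]) = {q0, q2, q3, q4}, add states in Sat(empty | req) with every successor in Z. Already a fixed point.
Sat(A[(empty | req) U A[empty U EG ~empty]]) = {q0, q2, q3, q4}
|Sat(A[(empty | req) U A[empty U EG ~empty]])| = |{q0, q2, q3, q4}| = 4.

4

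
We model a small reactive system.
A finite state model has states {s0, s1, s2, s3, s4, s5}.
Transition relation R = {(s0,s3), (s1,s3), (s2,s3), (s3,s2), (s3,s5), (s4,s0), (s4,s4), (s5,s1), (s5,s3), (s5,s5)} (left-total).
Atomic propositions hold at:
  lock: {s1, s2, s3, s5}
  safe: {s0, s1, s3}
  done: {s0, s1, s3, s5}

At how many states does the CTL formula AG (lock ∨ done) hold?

Sat(lock ∨ done) = {s0, s1, s2, s3, s5}
AG (lock ∨ done): greatest fixpoint, start Z0 = {s0, s1, s2, s3, s5}, keep only states in Sat with every successor in Z. Already a fixed point.
Sat(AG (lock ∨ done)) = {s0, s1, s2, s3, s5}
|Sat(AG (lock ∨ done))| = |{s0, s1, s2, s3, s5}| = 5.

5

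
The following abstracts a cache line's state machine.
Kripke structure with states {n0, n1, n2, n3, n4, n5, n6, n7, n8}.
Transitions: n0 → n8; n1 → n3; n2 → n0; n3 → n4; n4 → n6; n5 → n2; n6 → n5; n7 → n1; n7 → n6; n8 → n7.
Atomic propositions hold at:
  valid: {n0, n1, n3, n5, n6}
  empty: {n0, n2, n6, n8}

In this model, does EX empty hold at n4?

Yes

Sat(EX empty) = {s : some successor in {n0, n2, n6, n8}} = {n0, n2, n4, n5, n7}
n4 ∈ Sat(EX empty) = {n0, n2, n4, n5, n7}, so the formula holds at n4.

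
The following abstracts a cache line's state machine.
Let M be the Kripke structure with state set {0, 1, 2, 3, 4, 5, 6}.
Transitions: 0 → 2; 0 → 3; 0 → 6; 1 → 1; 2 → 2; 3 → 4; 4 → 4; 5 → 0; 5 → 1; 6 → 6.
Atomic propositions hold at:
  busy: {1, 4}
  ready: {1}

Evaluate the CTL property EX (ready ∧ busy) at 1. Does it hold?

Yes

Sat(ready ∧ busy) = {1}
Sat(EX (ready ∧ busy)) = {s : some successor in {1}} = {1, 5}
1 ∈ Sat(EX (ready ∧ busy)) = {1, 5}, so the formula holds at 1.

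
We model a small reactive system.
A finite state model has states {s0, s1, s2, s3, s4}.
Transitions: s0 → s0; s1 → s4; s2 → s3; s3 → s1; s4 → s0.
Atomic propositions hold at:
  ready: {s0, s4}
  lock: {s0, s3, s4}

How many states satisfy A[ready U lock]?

A[ready U lock]: least fixpoint, start Z0 = Sat(lock) = {s0, s3, s4}, add states in Sat(ready) with every successor in Z. Already a fixed point.
Sat(A[ready U lock]) = {s0, s3, s4}
|Sat(A[ready U lock])| = |{s0, s3, s4}| = 3.

3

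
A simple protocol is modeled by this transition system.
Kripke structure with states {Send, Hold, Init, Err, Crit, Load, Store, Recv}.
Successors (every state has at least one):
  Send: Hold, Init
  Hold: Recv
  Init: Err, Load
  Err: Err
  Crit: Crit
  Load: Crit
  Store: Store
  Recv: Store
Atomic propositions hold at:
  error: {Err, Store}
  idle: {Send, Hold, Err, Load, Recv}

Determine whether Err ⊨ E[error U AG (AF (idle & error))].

Yes

Sat(idle & error) = {Err}
AF (idle & error): least fixpoint, start Z0 = {Err}, add states with every successor in Z. Already a fixed point.
Sat(AF (idle & error)) = {Err}
AG (AF (idle & error)): greatest fixpoint, start Z0 = {Err}, keep only states in Sat with every successor in Z. Already a fixed point.
Sat(AG (AF (idle & error))) = {Err}
E[error U AG (AF (idle & error))]: least fixpoint, start Z0 = Sat(AG (AF (idle & error))) = {Err}, add states in Sat(error) with some successor in Z. Already a fixed point.
Sat(E[error U AG (AF (idle & error))]) = {Err}
Err ∈ Sat(E[error U AG (AF (idle & error))]) = {Err}, so the formula holds at Err.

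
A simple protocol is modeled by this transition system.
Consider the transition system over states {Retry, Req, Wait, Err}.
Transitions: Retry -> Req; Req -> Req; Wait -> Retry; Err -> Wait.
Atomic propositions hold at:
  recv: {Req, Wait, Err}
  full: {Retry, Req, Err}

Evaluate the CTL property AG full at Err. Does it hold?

AG full: greatest fixpoint, start Z0 = {Retry, Req, Err}, keep only states in Sat with every successor in Z. Z1 = {Retry, Req}; fixed.
Sat(AG full) = {Retry, Req}
Err ∉ Sat(AG full) = {Retry, Req}, so the formula does not hold at Err.

No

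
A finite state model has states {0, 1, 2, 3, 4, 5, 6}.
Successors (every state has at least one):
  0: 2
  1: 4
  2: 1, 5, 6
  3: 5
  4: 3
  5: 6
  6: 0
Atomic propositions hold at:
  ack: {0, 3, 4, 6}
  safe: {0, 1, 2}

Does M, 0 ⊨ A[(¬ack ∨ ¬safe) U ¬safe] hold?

No

Sat(¬ack) = {1, 2, 5}
Sat(¬safe) = {3, 4, 5, 6}
Sat(¬ack ∨ ¬safe) = {1, 2, 3, 4, 5, 6}
A[(¬ack ∨ ¬safe) U ¬safe]: least fixpoint, start Z0 = Sat(¬safe) = {3, 4, 5, 6}, add states in Sat(¬ack ∨ ¬safe) with every successor in Z. Z1 = {1, 3, 4, 5, 6}; Z2 = {1, 2, 3, 4, 5, 6}; fixed.
Sat(A[(¬ack ∨ ¬safe) U ¬safe]) = {1, 2, 3, 4, 5, 6}
0 ∉ Sat(A[(¬ack ∨ ¬safe) U ¬safe]) = {1, 2, 3, 4, 5, 6}, so the formula does not hold at 0.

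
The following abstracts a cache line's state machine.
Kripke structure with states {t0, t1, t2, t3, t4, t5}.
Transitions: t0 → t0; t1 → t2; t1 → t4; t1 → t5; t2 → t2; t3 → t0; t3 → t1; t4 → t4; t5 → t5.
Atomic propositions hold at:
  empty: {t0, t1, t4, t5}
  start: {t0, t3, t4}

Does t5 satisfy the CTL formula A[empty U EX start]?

No

Sat(EX start) = {s : some successor in {t0, t3, t4}} = {t0, t1, t3, t4}
A[empty U EX start]: least fixpoint, start Z0 = Sat(EX start) = {t0, t1, t3, t4}, add states in Sat(empty) with every successor in Z. Already a fixed point.
Sat(A[empty U EX start]) = {t0, t1, t3, t4}
t5 ∉ Sat(A[empty U EX start]) = {t0, t1, t3, t4}, so the formula does not hold at t5.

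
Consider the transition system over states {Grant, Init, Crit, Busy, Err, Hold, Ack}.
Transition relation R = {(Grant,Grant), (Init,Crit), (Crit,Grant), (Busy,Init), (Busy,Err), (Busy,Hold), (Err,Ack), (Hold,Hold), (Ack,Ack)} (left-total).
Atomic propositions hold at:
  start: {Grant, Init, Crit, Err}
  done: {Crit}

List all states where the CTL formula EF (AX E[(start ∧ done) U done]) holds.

{Init, Busy}

Sat(start ∧ done) = {Crit}
E[(start ∧ done) U done]: least fixpoint, start Z0 = Sat(done) = {Crit}, add states in Sat(start ∧ done) with some successor in Z. Already a fixed point.
Sat(E[(start ∧ done) U done]) = {Crit}
Sat(AX E[(start ∧ done) U done]) = {s : every successor in {Crit}} = {Init}
EF (AX E[(start ∧ done) U done]): least fixpoint, start Z0 = {Init}, add states with some successor in Z. Z1 = {Init, Busy}; fixed.
Sat(EF (AX E[(start ∧ done) U done])) = {Init, Busy}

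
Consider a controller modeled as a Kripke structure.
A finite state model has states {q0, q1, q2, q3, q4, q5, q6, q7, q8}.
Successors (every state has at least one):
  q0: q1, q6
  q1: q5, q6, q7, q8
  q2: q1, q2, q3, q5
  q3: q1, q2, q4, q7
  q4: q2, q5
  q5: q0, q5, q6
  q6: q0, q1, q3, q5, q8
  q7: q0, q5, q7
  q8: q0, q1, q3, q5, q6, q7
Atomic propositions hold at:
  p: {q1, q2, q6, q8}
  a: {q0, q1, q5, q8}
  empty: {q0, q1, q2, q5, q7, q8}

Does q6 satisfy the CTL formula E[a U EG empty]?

EG empty: greatest fixpoint, start Z0 = {q0, q1, q2, q5, q7, q8}, keep only states in Sat with some successor in Z. Already a fixed point.
Sat(EG empty) = {q0, q1, q2, q5, q7, q8}
E[a U EG empty]: least fixpoint, start Z0 = Sat(EG empty) = {q0, q1, q2, q5, q7, q8}, add states in Sat(a) with some successor in Z. Already a fixed point.
Sat(E[a U EG empty]) = {q0, q1, q2, q5, q7, q8}
q6 ∉ Sat(E[a U EG empty]) = {q0, q1, q2, q5, q7, q8}, so the formula does not hold at q6.

No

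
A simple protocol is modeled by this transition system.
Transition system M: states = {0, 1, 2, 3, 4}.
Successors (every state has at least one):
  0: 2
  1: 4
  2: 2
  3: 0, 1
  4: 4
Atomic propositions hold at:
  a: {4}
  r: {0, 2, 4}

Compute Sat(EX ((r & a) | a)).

Sat(r & a) = {4}
Sat((r & a) | a) = {4}
Sat(EX ((r & a) | a)) = {s : some successor in {4}} = {1, 4}

{1, 4}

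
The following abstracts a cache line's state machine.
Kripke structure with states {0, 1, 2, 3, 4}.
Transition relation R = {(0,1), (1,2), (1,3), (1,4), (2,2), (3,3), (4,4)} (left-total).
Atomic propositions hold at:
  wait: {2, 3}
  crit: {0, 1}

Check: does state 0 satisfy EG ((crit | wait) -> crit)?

Sat(crit | wait) = {0, 1, 2, 3}
Sat((crit | wait) -> crit) = {0, 1, 4}
EG ((crit | wait) -> crit): greatest fixpoint, start Z0 = {0, 1, 4}, keep only states in Sat with some successor in Z. Already a fixed point.
Sat(EG ((crit | wait) -> crit)) = {0, 1, 4}
0 ∈ Sat(EG ((crit | wait) -> crit)) = {0, 1, 4}, so the formula holds at 0.

Yes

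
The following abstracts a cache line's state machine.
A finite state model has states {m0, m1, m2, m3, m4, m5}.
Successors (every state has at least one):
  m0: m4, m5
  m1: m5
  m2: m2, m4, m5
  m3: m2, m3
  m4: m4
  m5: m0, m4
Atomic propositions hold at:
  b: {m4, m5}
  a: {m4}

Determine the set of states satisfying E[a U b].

{m4, m5}

E[a U b]: least fixpoint, start Z0 = Sat(b) = {m4, m5}, add states in Sat(a) with some successor in Z. Already a fixed point.
Sat(E[a U b]) = {m4, m5}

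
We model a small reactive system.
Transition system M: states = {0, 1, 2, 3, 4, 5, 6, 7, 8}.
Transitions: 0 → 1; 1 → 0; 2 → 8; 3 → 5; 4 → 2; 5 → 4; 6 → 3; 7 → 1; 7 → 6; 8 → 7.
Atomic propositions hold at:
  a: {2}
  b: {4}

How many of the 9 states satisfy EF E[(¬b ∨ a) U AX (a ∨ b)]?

Sat(¬b) = {0, 1, 2, 3, 5, 6, 7, 8}
Sat(¬b ∨ a) = {0, 1, 2, 3, 5, 6, 7, 8}
Sat(a ∨ b) = {2, 4}
Sat(AX (a ∨ b)) = {s : every successor in {2, 4}} = {4, 5}
E[(¬b ∨ a) U AX (a ∨ b)]: least fixpoint, start Z0 = Sat(AX (a ∨ b)) = {4, 5}, add states in Sat(¬b ∨ a) with some successor in Z. Z1 = {3, 4, 5}; Z2 = {3, 4, 5, 6}; Z3 = {3, 4, 5, 6, 7}; Z4 = {3, 4, 5, 6, 7, 8}; Z5 = {2, 3, 4, 5, 6, 7, 8}; fixed.
Sat(E[(¬b ∨ a) U AX (a ∨ b)]) = {2, 3, 4, 5, 6, 7, 8}
EF E[(¬b ∨ a) U AX (a ∨ b)]: least fixpoint, start Z0 = {2, 3, 4, 5, 6, 7, 8}, add states with some successor in Z. Already a fixed point.
Sat(EF E[(¬b ∨ a) U AX (a ∨ b)]) = {2, 3, 4, 5, 6, 7, 8}
|Sat(EF E[(¬b ∨ a) U AX (a ∨ b)])| = |{2, 3, 4, 5, 6, 7, 8}| = 7.

7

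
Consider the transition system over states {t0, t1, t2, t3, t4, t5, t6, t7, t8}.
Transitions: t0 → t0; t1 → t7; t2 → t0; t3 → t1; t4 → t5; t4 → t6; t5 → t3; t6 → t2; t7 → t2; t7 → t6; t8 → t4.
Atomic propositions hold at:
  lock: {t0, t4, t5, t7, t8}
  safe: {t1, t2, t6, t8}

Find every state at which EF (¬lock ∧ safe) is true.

Sat(¬lock) = {t1, t2, t3, t6}
Sat(¬lock ∧ safe) = {t1, t2, t6}
EF (¬lock ∧ safe): least fixpoint, start Z0 = {t1, t2, t6}, add states with some successor in Z. Z1 = {t1, t2, t3, t4, t6, t7}; Z2 = {t1, t2, t3, t4, t5, t6, t7, t8}; fixed.
Sat(EF (¬lock ∧ safe)) = {t1, t2, t3, t4, t5, t6, t7, t8}

{t1, t2, t3, t4, t5, t6, t7, t8}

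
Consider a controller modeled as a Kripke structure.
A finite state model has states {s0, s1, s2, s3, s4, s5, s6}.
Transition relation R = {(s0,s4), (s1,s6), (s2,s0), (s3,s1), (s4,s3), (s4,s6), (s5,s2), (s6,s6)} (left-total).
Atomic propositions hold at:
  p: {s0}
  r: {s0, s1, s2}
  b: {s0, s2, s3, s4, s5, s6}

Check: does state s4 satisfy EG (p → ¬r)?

Sat(¬r) = {s3, s4, s5, s6}
Sat(p → ¬r) = {s1, s2, s3, s4, s5, s6}
EG (p → ¬r): greatest fixpoint, start Z0 = {s1, s2, s3, s4, s5, s6}, keep only states in Sat with some successor in Z. Z1 = {s1, s3, s4, s5, s6}; Z2 = {s1, s3, s4, s6}; fixed.
Sat(EG (p → ¬r)) = {s1, s3, s4, s6}
s4 ∈ Sat(EG (p → ¬r)) = {s1, s3, s4, s6}, so the formula holds at s4.

Yes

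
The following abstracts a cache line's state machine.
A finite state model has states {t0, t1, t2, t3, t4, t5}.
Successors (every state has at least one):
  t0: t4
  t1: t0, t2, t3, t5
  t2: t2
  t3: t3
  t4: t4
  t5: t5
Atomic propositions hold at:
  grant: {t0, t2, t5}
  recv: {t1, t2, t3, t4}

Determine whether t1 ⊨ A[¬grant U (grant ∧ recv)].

No

Sat(¬grant) = {t1, t3, t4}
Sat(grant ∧ recv) = {t2}
A[¬grant U (grant ∧ recv)]: least fixpoint, start Z0 = Sat((grant ∧ recv)) = {t2}, add states in Sat(¬grant) with every successor in Z. Already a fixed point.
Sat(A[¬grant U (grant ∧ recv)]) = {t2}
t1 ∉ Sat(A[¬grant U (grant ∧ recv)]) = {t2}, so the formula does not hold at t1.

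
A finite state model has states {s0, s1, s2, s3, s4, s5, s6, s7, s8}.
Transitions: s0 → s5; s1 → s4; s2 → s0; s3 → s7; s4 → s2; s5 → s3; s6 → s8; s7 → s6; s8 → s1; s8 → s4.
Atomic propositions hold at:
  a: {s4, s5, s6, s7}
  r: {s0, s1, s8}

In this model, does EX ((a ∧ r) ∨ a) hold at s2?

Sat(a ∧ r) = ∅
Sat((a ∧ r) ∨ a) = {s4, s5, s6, s7}
Sat(EX ((a ∧ r) ∨ a)) = {s : some successor in {s4, s5, s6, s7}} = {s0, s1, s3, s7, s8}
s2 ∉ Sat(EX ((a ∧ r) ∨ a)) = {s0, s1, s3, s7, s8}, so the formula does not hold at s2.

No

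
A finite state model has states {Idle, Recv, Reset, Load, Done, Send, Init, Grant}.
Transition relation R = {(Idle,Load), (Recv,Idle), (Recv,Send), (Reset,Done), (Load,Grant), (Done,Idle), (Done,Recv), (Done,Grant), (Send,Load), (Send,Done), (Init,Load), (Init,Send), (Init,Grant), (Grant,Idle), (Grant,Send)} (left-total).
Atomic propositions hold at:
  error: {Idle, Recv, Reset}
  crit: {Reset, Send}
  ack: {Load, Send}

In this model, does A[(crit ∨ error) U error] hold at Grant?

Sat(crit ∨ error) = {Idle, Recv, Reset, Send}
A[(crit ∨ error) U error]: least fixpoint, start Z0 = Sat(error) = {Idle, Recv, Reset}, add states in Sat(crit ∨ error) with every successor in Z. Already a fixed point.
Sat(A[(crit ∨ error) U error]) = {Idle, Recv, Reset}
Grant ∉ Sat(A[(crit ∨ error) U error]) = {Idle, Recv, Reset}, so the formula does not hold at Grant.

No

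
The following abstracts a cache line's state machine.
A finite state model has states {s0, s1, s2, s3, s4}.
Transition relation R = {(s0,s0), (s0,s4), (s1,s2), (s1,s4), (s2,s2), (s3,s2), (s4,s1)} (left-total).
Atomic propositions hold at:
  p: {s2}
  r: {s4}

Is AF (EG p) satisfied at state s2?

EG p: greatest fixpoint, start Z0 = {s2}, keep only states in Sat with some successor in Z. Already a fixed point.
Sat(EG p) = {s2}
AF (EG p): least fixpoint, start Z0 = {s2}, add states with every successor in Z. Z1 = {s2, s3}; fixed.
Sat(AF (EG p)) = {s2, s3}
s2 ∈ Sat(AF (EG p)) = {s2, s3}, so the formula holds at s2.

Yes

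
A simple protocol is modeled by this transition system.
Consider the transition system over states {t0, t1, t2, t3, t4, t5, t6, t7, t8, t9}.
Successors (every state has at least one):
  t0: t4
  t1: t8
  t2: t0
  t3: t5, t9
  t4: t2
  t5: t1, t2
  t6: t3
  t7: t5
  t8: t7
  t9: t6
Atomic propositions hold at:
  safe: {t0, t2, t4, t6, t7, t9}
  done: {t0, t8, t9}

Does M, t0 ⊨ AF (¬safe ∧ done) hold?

No

Sat(¬safe) = {t1, t3, t5, t8}
Sat(¬safe ∧ done) = {t8}
AF (¬safe ∧ done): least fixpoint, start Z0 = {t8}, add states with every successor in Z. Z1 = {t1, t8}; fixed.
Sat(AF (¬safe ∧ done)) = {t1, t8}
t0 ∉ Sat(AF (¬safe ∧ done)) = {t1, t8}, so the formula does not hold at t0.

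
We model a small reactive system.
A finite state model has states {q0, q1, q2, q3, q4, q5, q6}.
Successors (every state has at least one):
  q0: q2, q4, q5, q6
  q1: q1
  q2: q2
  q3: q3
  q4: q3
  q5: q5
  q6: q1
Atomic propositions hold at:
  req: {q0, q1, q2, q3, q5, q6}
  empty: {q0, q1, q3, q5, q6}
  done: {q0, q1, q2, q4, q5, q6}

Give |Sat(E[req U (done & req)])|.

5

Sat(done & req) = {q0, q1, q2, q5, q6}
E[req U (done & req)]: least fixpoint, start Z0 = Sat((done & req)) = {q0, q1, q2, q5, q6}, add states in Sat(req) with some successor in Z. Already a fixed point.
Sat(E[req U (done & req)]) = {q0, q1, q2, q5, q6}
|Sat(E[req U (done & req)])| = |{q0, q1, q2, q5, q6}| = 5.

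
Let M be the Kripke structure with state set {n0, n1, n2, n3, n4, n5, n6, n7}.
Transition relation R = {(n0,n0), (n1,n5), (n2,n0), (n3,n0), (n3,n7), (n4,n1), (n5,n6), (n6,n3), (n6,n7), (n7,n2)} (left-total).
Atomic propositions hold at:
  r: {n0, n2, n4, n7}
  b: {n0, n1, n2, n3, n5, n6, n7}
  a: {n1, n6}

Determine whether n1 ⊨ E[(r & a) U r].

Sat(r & a) = ∅
E[(r & a) U r]: least fixpoint, start Z0 = Sat(r) = {n0, n2, n4, n7}, add states in Sat(r & a) with some successor in Z. Already a fixed point.
Sat(E[(r & a) U r]) = {n0, n2, n4, n7}
n1 ∉ Sat(E[(r & a) U r]) = {n0, n2, n4, n7}, so the formula does not hold at n1.

No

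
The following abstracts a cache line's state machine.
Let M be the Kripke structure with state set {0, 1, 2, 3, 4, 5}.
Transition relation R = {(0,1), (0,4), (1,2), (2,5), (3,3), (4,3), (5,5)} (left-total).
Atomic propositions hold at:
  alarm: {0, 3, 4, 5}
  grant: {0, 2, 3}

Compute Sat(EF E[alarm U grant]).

{0, 1, 2, 3, 4}

E[alarm U grant]: least fixpoint, start Z0 = Sat(grant) = {0, 2, 3}, add states in Sat(alarm) with some successor in Z. Z1 = {0, 2, 3, 4}; fixed.
Sat(E[alarm U grant]) = {0, 2, 3, 4}
EF E[alarm U grant]: least fixpoint, start Z0 = {0, 2, 3, 4}, add states with some successor in Z. Z1 = {0, 1, 2, 3, 4}; fixed.
Sat(EF E[alarm U grant]) = {0, 1, 2, 3, 4}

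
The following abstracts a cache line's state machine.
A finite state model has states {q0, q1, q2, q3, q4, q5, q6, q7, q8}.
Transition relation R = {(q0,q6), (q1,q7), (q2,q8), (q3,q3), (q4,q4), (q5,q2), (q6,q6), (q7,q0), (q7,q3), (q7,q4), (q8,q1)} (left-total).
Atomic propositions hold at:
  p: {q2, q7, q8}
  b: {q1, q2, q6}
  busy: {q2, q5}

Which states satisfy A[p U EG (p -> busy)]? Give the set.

Sat(p -> busy) = {q0, q1, q2, q3, q4, q5, q6}
EG (p -> busy): greatest fixpoint, start Z0 = {q0, q1, q2, q3, q4, q5, q6}, keep only states in Sat with some successor in Z. Z1 = {q0, q3, q4, q5, q6}; Z2 = {q0, q3, q4, q6}; fixed.
Sat(EG (p -> busy)) = {q0, q3, q4, q6}
A[p U EG (p -> busy)]: least fixpoint, start Z0 = Sat(EG (p -> busy)) = {q0, q3, q4, q6}, add states in Sat(p) with every successor in Z. Z1 = {q0, q3, q4, q6, q7}; fixed.
Sat(A[p U EG (p -> busy)]) = {q0, q3, q4, q6, q7}

{q0, q3, q4, q6, q7}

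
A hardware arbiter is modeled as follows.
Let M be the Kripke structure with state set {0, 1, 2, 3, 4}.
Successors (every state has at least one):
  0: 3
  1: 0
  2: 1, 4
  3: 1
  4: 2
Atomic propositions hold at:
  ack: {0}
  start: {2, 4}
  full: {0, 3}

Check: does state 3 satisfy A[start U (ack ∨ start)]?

No

Sat(ack ∨ start) = {0, 2, 4}
A[start U (ack ∨ start)]: least fixpoint, start Z0 = Sat((ack ∨ start)) = {0, 2, 4}, add states in Sat(start) with every successor in Z. Already a fixed point.
Sat(A[start U (ack ∨ start)]) = {0, 2, 4}
3 ∉ Sat(A[start U (ack ∨ start)]) = {0, 2, 4}, so the formula does not hold at 3.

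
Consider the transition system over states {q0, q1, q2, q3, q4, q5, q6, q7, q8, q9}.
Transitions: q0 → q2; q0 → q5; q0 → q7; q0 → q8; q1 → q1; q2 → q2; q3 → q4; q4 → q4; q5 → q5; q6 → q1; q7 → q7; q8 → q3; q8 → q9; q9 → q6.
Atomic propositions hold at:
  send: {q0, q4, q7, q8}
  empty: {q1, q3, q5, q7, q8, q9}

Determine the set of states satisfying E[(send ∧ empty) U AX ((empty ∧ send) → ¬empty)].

Sat(send ∧ empty) = {q7, q8}
Sat(empty ∧ send) = {q7, q8}
Sat(¬empty) = {q0, q2, q4, q6}
Sat((empty ∧ send) → ¬empty) = {q0, q1, q2, q3, q4, q5, q6, q9}
Sat(AX ((empty ∧ send) → ¬empty)) = {s : every successor in {q0, q1, q2, q3, q4, q5, q6, q9}} = {q1, q2, q3, q4, q5, q6, q8, q9}
E[(send ∧ empty) U AX ((empty ∧ send) → ¬empty)]: least fixpoint, start Z0 = Sat(AX ((empty ∧ send) → ¬empty)) = {q1, q2, q3, q4, q5, q6, q8, q9}, add states in Sat(send ∧ empty) with some successor in Z. Already a fixed point.
Sat(E[(send ∧ empty) U AX ((empty ∧ send) → ¬empty)]) = {q1, q2, q3, q4, q5, q6, q8, q9}

{q1, q2, q3, q4, q5, q6, q8, q9}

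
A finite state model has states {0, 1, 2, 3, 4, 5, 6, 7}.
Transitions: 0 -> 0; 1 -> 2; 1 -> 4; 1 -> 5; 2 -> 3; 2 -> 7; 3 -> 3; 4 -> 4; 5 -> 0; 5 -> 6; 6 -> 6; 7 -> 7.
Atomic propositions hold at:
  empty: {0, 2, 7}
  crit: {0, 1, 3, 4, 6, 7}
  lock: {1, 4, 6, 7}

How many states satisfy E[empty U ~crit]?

2

Sat(~crit) = {2, 5}
E[empty U ~crit]: least fixpoint, start Z0 = Sat(~crit) = {2, 5}, add states in Sat(empty) with some successor in Z. Already a fixed point.
Sat(E[empty U ~crit]) = {2, 5}
|Sat(E[empty U ~crit])| = |{2, 5}| = 2.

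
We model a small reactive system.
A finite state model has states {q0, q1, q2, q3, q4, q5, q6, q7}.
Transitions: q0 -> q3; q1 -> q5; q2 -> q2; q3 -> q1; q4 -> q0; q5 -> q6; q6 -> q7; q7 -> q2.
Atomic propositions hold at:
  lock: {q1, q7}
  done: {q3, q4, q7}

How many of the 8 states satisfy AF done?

AF done: least fixpoint, start Z0 = {q3, q4, q7}, add states with every successor in Z. Z1 = {q0, q3, q4, q6, q7}; Z2 = {q0, q3, q4, q5, q6, q7}; Z3 = {q0, q1, q3, q4, q5, q6, q7}; fixed.
Sat(AF done) = {q0, q1, q3, q4, q5, q6, q7}
|Sat(AF done)| = |{q0, q1, q3, q4, q5, q6, q7}| = 7.

7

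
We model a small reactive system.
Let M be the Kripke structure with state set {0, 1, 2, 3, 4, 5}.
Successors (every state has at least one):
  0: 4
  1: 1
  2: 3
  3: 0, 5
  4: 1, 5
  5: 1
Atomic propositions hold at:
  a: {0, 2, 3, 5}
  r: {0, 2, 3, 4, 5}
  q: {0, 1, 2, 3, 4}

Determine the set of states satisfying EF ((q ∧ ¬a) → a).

Sat(¬a) = {1, 4}
Sat(q ∧ ¬a) = {1, 4}
Sat((q ∧ ¬a) → a) = {0, 2, 3, 5}
EF ((q ∧ ¬a) → a): least fixpoint, start Z0 = {0, 2, 3, 5}, add states with some successor in Z. Z1 = {0, 2, 3, 4, 5}; fixed.
Sat(EF ((q ∧ ¬a) → a)) = {0, 2, 3, 4, 5}

{0, 2, 3, 4, 5}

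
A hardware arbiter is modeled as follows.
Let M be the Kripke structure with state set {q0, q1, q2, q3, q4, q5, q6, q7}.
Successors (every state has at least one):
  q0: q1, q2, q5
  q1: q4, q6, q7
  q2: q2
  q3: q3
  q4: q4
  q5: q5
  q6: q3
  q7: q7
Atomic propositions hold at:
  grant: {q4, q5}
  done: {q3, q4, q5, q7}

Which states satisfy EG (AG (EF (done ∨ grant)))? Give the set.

Sat(done ∨ grant) = {q3, q4, q5, q7}
EF (done ∨ grant): least fixpoint, start Z0 = {q3, q4, q5, q7}, add states with some successor in Z. Z1 = {q0, q1, q3, q4, q5, q6, q7}; fixed.
Sat(EF (done ∨ grant)) = {q0, q1, q3, q4, q5, q6, q7}
AG (EF (done ∨ grant)): greatest fixpoint, start Z0 = {q0, q1, q3, q4, q5, q6, q7}, keep only states in Sat with every successor in Z. Z1 = {q1, q3, q4, q5, q6, q7}; fixed.
Sat(AG (EF (done ∨ grant))) = {q1, q3, q4, q5, q6, q7}
EG (AG (EF (done ∨ grant))): greatest fixpoint, start Z0 = {q1, q3, q4, q5, q6, q7}, keep only states in Sat with some successor in Z. Already a fixed point.
Sat(EG (AG (EF (done ∨ grant)))) = {q1, q3, q4, q5, q6, q7}

{q1, q3, q4, q5, q6, q7}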